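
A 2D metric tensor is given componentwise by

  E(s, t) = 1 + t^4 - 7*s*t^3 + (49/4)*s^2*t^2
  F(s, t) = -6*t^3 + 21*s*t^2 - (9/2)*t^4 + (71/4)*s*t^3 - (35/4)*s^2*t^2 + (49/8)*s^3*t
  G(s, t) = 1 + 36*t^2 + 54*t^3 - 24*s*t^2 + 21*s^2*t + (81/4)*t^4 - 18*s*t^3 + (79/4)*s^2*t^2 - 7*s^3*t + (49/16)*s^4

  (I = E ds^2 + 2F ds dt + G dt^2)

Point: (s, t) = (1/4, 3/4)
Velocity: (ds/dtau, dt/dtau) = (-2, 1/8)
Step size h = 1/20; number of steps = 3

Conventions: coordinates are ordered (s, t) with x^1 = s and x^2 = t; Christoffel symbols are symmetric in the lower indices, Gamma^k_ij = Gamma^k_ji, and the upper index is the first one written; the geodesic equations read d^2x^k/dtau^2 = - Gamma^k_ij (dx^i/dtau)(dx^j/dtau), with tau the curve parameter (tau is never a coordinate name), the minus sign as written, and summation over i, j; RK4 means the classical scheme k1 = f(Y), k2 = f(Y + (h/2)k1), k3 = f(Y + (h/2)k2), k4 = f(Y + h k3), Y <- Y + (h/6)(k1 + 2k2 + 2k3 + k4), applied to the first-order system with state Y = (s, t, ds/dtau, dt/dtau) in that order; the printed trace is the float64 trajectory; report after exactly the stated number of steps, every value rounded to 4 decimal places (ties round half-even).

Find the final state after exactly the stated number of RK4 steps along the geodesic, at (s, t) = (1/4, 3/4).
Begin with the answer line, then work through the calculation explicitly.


Answer: s = -0.0496, t = 0.7516, ds/dtau = -1.9907, dt/dtau = -0.0973

f(Y) = (ds/dtau, dt/dtau, -Gamma^s_ij Y'^i Y'^j, -Gamma^t_ij Y'^i Y'^j) with the Gammas evaluated at the stage position; h = 0.050000; intermediate values shown to 6 dp
step 0: s = 0.2500, t = 0.7500, ds/dtau = -2.0000, dt/dtau = 0.1250
step 1:
  k1: at (s, t) = (0.250000, 0.750000), (ds/dtau, dt/dtau) = (-2.000000, 0.125000); Gamma_sss = 0.005260, Gamma_sst = -0.001252, Gamma_stt = 0.024548, Gamma_tss = 0.379624, Gamma_tst = -0.090387, Gamma_ttt = 1.771580; k1 = (-2.000000, 0.125000, -0.022051, -1.591372)
  k2: at (s, t) = (0.200000, 0.753125), (ds/dtau, dt/dtau) = (-2.000551, 0.085216); Gamma_sss = -0.002207, Gamma_sst = 0.000675, Gamma_stt = -0.010364, Gamma_tss = 0.377300, Gamma_tst = -0.115404, Gamma_ttt = 1.771765; k2 = (-2.000551, 0.085216, 0.009138, -1.562245)
  k3: at (s, t) = (0.199986, 0.752130), (ds/dtau, dt/dtau) = (-1.999772, 0.085944); Gamma_sss = -0.002170, Gamma_sst = 0.000663, Gamma_stt = -0.010194, Gamma_tss = 0.377452, Gamma_tst = -0.115325, Gamma_ttt = 1.773545; k3 = (-1.999772, 0.085944, 0.008980, -1.562204)
  k4: at (s, t) = (0.150011, 0.754297), (ds/dtau, dt/dtau) = (-1.999551, 0.046890); Gamma_sss = -0.009388, Gamma_sst = 0.003498, Gamma_stt = -0.044411, Gamma_tss = 0.374555, Gamma_tst = -0.139541, Gamma_ttt = 1.771823; k4 = (-1.999551, 0.046890, 0.038289, -1.527608)
  Y <- Y + (h/6)(k1 + 2k2 + 2k3 + k4): s = 0.1500, t = 0.7543, ds/dtau = -1.9996, dt/dtau = 0.0469
step 2:
  k1: at (s, t) = (0.149998, 0.754285), (ds/dtau, dt/dtau) = (-1.999563, 0.046934); Gamma_sss = -0.009390, Gamma_sst = 0.003498, Gamma_stt = -0.044418, Gamma_tss = 0.374556, Gamma_tst = -0.139547, Gamma_ttt = 1.771845; k1 = (-1.999563, 0.046934, 0.038297, -1.527664)
  k2: at (s, t) = (0.100009, 0.755458), (ds/dtau, dt/dtau) = (-1.998605, 0.008743); Gamma_sss = -0.016315, Gamma_sst = 0.007163, Gamma_stt = -0.077740, Gamma_tss = 0.371135, Gamma_tst = -0.162946, Gamma_ttt = 1.768453; k2 = (-1.998605, 0.008743, 0.065425, -1.488301)
  k3: at (s, t) = (0.100033, 0.754504), (ds/dtau, dt/dtau) = (-1.997927, 0.009727); Gamma_sss = -0.016287, Gamma_sst = 0.007148, Gamma_stt = -0.077654, Gamma_tss = 0.371286, Gamma_tst = -0.162938, Gamma_ttt = 1.770193; k3 = (-1.997927, 0.009727, 0.065299, -1.488566)
  k4: at (s, t) = (0.050102, 0.754771), (ds/dtau, dt/dtau) = (-1.996298, -0.027494); Gamma_sss = -0.022884, Gamma_sst = 0.011557, Gamma_stt = -0.109951, Gamma_tss = 0.367381, Gamma_tst = -0.185545, Gamma_ttt = 1.765180; k4 = (-1.996298, -0.027494, 0.090011, -1.445056)
  Y <- Y + (h/6)(k1 + 2k2 + 2k3 + k4): s = 0.0501, t = 0.7548, ds/dtau = -1.9963, dt/dtau = -0.0275
step 3:
  k1: at (s, t) = (0.050091, 0.754755), (ds/dtau, dt/dtau) = (-1.996315, -0.027453); Gamma_sss = -0.022885, Gamma_sst = 0.011558, Gamma_stt = -0.109957, Gamma_tss = 0.367383, Gamma_tst = -0.185551, Gamma_ttt = 1.765209; k1 = (-1.996315, -0.027453, 0.090018, -1.445113)
  k2: at (s, t) = (0.000183, 0.754069), (ds/dtau, dt/dtau) = (-1.994064, -0.063581); Gamma_sss = -0.029121, Gamma_sst = 0.016633, Gamma_stt = -0.141081, Gamma_tss = 0.363048, Gamma_tst = -0.207368, Gamma_ttt = 1.758847; k2 = (-1.994064, -0.063581, 0.112146, -1.398112)
  k3: at (s, t) = (0.000239, 0.753165), (ds/dtau, dt/dtau) = (-1.993511, -0.062406); Gamma_sss = -0.029103, Gamma_sst = 0.016621, Gamma_stt = -0.141071, Gamma_tss = 0.363191, Gamma_tst = -0.207422, Gamma_ttt = 1.760514; k3 = (-1.993511, -0.062406, 0.112071, -1.398598)
  k4: at (s, t) = (-0.049585, 0.751635), (ds/dtau, dt/dtau) = (-1.990711, -0.097383); Gamma_sss = -0.034956, Gamma_sst = 0.022281, Gamma_stt = -0.170932, Gamma_tss = 0.358458, Gamma_tst = -0.228480, Gamma_ttt = 1.752813; k4 = (-1.990711, -0.097383, 0.131511, -1.348580)
  Y <- Y + (h/6)(k1 + 2k2 + 2k3 + k4): s = -0.0496, t = 0.7516, ds/dtau = -1.9907, dt/dtau = -0.0973


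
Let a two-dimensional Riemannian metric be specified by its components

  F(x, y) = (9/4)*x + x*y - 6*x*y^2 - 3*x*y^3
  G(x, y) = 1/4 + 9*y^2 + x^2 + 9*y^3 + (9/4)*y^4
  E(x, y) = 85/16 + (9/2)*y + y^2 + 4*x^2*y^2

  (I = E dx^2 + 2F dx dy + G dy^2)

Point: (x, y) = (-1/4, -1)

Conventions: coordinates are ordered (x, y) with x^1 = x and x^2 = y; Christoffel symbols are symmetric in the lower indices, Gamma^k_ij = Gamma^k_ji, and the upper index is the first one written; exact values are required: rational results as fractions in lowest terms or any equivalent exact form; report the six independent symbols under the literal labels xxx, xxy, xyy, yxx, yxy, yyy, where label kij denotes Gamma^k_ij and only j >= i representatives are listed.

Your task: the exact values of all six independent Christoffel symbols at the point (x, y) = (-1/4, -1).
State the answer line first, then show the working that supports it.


Answer: Gamma_xxx = -87/326, Gamma_xxy = 171/326, Gamma_xyy = -123/326, Gamma_yxx = -335/326, Gamma_yxy = -61/326, Gamma_yyy = 21/326

E = 33/16, F = 7/16, G = 41/16 at the point
E_x = -2, E_y = 2, F_x = -7/4, F_y = -1, G_x = -1/2, G_y = 0
EG - F^2 = 163/32;  g^inv = (32/163) * [[41/16, -7/16], [-7/16, 33/16]]
first-kind symbols [ij,l] = (1/2)(d_i g_jl + d_j g_il - d_l g_ij): [xx,x] = E_x/2 = -1, [xx,y] = F_x - E_y/2 = -11/4, [xy,x] = E_y/2 = 1, [xy,y] = G_x/2 = -1/4, [yy,x] = F_y - G_x/2 = -3/4, [yy,y] = G_y/2 = 0
Gamma^x_ij = (G*[ij,x] - F*[ij,y])/(EG - F^2), Gamma^y_ij = (E*[ij,y] - F*[ij,x])/(EG - F^2)


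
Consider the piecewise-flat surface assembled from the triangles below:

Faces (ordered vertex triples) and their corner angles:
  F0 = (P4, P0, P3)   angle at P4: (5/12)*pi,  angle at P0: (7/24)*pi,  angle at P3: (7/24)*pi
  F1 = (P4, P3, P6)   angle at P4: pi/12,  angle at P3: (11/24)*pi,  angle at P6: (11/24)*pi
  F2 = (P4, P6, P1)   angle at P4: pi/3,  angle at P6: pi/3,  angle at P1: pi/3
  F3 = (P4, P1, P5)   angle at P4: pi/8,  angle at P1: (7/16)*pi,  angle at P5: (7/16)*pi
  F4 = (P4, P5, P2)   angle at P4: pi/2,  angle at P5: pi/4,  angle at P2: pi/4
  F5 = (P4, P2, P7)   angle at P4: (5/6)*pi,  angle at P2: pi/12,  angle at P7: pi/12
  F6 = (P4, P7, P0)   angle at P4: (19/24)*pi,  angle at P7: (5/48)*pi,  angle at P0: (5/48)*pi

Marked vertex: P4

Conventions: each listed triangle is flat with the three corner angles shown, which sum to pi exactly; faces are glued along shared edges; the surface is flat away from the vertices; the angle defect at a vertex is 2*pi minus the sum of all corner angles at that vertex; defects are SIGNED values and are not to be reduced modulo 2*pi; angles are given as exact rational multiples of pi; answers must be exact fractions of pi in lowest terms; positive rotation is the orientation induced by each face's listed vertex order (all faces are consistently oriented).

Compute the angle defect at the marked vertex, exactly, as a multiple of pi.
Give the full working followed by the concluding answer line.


Sum of corner angles at P4: (37/12)*pi
defect = 2*pi - (37/12)*pi

Answer: defect(P4) = (-13/12)*pi


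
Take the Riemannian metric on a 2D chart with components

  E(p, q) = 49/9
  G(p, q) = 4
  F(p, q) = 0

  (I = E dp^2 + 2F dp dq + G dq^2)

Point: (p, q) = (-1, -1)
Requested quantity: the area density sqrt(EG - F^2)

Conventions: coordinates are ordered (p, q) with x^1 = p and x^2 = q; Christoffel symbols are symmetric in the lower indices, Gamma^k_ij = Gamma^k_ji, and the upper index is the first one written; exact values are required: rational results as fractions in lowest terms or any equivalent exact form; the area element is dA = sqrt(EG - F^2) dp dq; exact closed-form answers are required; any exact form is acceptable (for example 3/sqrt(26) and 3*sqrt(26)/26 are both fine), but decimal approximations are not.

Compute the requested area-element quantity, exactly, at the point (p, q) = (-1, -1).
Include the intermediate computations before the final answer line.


E = 49/9, F = 0, G = 4; EG - F^2 = 196/9

Answer: sqrt(EG - F^2) = 14/3


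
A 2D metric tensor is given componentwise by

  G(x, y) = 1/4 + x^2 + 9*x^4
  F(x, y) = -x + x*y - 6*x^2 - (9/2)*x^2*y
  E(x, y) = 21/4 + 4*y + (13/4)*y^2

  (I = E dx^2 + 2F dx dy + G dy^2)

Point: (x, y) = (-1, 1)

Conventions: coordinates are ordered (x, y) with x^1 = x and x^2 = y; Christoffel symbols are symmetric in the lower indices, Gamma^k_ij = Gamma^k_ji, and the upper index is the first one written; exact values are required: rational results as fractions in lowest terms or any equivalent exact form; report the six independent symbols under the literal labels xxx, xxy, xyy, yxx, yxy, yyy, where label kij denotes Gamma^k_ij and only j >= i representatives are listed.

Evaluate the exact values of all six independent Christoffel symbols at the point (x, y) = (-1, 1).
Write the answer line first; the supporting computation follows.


Answer: Gamma_xxx = 1323/143, Gamma_xxy = -2331/286, Gamma_xyy = 1107/143, Gamma_yxx = 1575/143, Gamma_yxy = -1459/143, Gamma_yyy = 1134/143

E = 25/2, F = -21/2, G = 41/4 at the point
E_x = 0, E_y = 21/2, F_x = 21, F_y = -11/2, G_x = -38, G_y = 0
EG - F^2 = 143/8;  g^inv = (8/143) * [[41/4, 21/2], [21/2, 25/2]]
first-kind symbols [ij,l] = (1/2)(d_i g_jl + d_j g_il - d_l g_ij): [xx,x] = E_x/2 = 0, [xx,y] = F_x - E_y/2 = 63/4, [xy,x] = E_y/2 = 21/4, [xy,y] = G_x/2 = -19, [yy,x] = F_y - G_x/2 = 27/2, [yy,y] = G_y/2 = 0
Gamma^x_ij = (G*[ij,x] - F*[ij,y])/(EG - F^2), Gamma^y_ij = (E*[ij,y] - F*[ij,x])/(EG - F^2)


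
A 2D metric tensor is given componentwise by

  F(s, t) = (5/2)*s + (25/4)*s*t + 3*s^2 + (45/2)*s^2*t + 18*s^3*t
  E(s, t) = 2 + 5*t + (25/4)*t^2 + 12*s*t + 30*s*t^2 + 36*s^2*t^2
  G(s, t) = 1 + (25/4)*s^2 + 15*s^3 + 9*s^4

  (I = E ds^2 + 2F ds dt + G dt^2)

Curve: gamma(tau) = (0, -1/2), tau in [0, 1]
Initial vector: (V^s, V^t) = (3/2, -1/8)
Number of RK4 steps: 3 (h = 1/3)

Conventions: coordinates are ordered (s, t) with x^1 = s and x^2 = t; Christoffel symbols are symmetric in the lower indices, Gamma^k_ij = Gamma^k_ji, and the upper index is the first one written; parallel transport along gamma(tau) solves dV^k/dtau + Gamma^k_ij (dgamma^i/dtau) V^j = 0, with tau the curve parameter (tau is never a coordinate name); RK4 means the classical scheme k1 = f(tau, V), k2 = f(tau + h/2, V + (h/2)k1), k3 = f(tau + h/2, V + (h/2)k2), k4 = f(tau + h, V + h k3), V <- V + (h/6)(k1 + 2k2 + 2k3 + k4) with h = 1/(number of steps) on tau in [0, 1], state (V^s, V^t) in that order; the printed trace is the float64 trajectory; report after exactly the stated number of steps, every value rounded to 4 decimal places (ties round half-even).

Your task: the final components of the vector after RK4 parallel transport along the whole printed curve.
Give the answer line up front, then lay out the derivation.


Answer: V^s = 1.5000, V^t = -0.1250

gamma'(tau) = (0, 0); f(tau, V)^k = -Gamma^k_ij(gamma(tau)) gamma'^i(tau) V^j; h = 1/3; intermediate values shown to 6 dp
curve data and Christoffel symbols at the stage parameters:
  tau = 0.000000: gamma = (0.000000, -0.500000), gamma' = (0.000000, 0.000000); Gamma_sss = 0.705882, Gamma_sst = -0.588235, Gamma_stt = 0.000000, Gamma_tss = 0.000000, Gamma_tst = 0.000000, Gamma_ttt = 0.000000
  tau = 0.166667: gamma = (0.000000, -0.500000), gamma' = (0.000000, 0.000000); Gamma_sss = 0.705882, Gamma_sst = -0.588235, Gamma_stt = 0.000000, Gamma_tss = 0.000000, Gamma_tst = 0.000000, Gamma_ttt = 0.000000
  tau = 0.333333: gamma = (0.000000, -0.500000), gamma' = (0.000000, 0.000000); Gamma_sss = 0.705882, Gamma_sst = -0.588235, Gamma_stt = 0.000000, Gamma_tss = 0.000000, Gamma_tst = 0.000000, Gamma_ttt = 0.000000
  tau = 0.500000: gamma = (0.000000, -0.500000), gamma' = (0.000000, 0.000000); Gamma_sss = 0.705882, Gamma_sst = -0.588235, Gamma_stt = 0.000000, Gamma_tss = 0.000000, Gamma_tst = 0.000000, Gamma_ttt = 0.000000
  tau = 0.666667: gamma = (0.000000, -0.500000), gamma' = (0.000000, 0.000000); Gamma_sss = 0.705882, Gamma_sst = -0.588235, Gamma_stt = 0.000000, Gamma_tss = 0.000000, Gamma_tst = 0.000000, Gamma_ttt = 0.000000
  tau = 0.833333: gamma = (0.000000, -0.500000), gamma' = (0.000000, 0.000000); Gamma_sss = 0.705882, Gamma_sst = -0.588235, Gamma_stt = 0.000000, Gamma_tss = 0.000000, Gamma_tst = 0.000000, Gamma_ttt = 0.000000
  tau = 1.000000: gamma = (0.000000, -0.500000), gamma' = (0.000000, 0.000000); Gamma_sss = 0.705882, Gamma_sst = -0.588235, Gamma_stt = 0.000000, Gamma_tss = 0.000000, Gamma_tst = 0.000000, Gamma_ttt = 0.000000
step 0: V^s = 1.5000, V^t = -0.1250
step 1: k1 = (0.000000, 0.000000), k2 = (0.000000, 0.000000), k3 = (0.000000, 0.000000), k4 = (0.000000, 0.000000); V <- V + (h/6)(k1 + 2k2 + 2k3 + k4): V^s = 1.5000, V^t = -0.1250
step 2: k1 = (0.000000, 0.000000), k2 = (0.000000, 0.000000), k3 = (0.000000, 0.000000), k4 = (0.000000, 0.000000); V <- V + (h/6)(k1 + 2k2 + 2k3 + k4): V^s = 1.5000, V^t = -0.1250
step 3: k1 = (0.000000, 0.000000), k2 = (0.000000, 0.000000), k3 = (0.000000, 0.000000), k4 = (0.000000, 0.000000); V <- V + (h/6)(k1 + 2k2 + 2k3 + k4): V^s = 1.5000, V^t = -0.1250


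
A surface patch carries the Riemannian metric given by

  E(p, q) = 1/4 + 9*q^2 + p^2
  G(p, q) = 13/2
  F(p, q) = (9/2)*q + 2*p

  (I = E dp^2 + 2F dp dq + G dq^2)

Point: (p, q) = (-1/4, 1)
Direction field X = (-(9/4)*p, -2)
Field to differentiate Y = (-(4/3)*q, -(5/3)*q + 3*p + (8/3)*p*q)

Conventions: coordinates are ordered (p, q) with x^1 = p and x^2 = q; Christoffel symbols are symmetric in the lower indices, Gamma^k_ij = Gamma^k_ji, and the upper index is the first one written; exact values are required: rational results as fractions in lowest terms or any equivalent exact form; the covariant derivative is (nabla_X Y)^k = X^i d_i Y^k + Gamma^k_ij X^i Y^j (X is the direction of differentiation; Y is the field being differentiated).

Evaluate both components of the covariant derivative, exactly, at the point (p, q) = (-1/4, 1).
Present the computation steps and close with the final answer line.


E = 149/16, F = 4, G = 13/2 at the point
E_p = -1/2, E_q = 18, F_p = 2, F_q = 9/2, G_p = 0, G_q = 0
EG - F^2 = 1425/32;  g^inv = (32/1425) * [[13/2, -4], [-4, 149/16]]
first-kind symbols [ij,l] = (1/2)(d_i g_jl + d_j g_il - d_l g_ij): [pp,p] = E_p/2 = -1/4, [pp,q] = F_p - E_q/2 = -7, [pq,p] = E_q/2 = 9, [pq,q] = G_p/2 = 0, [qq,p] = F_q - G_p/2 = 9/2, [qq,q] = G_q/2 = 0
Gamma^p_ij = (G*[ij,p] - F*[ij,q])/(EG - F^2), Gamma^q_ij = (E*[ij,q] - F*[ij,p])/(EG - F^2)
Gamma_ppp = 844/1425, Gamma_ppq = 624/475, Gamma_pqq = 312/475, Gamma_qpp = -2054/1425, Gamma_qpq = -384/475, Gamma_qqq = -192/475
X = (9/16, -2), Y = (-4/3, -37/12) at the point

Answer: (nabla_X Y)^p = 42737/5700, (nabla_X Y)^q = 129707/22800


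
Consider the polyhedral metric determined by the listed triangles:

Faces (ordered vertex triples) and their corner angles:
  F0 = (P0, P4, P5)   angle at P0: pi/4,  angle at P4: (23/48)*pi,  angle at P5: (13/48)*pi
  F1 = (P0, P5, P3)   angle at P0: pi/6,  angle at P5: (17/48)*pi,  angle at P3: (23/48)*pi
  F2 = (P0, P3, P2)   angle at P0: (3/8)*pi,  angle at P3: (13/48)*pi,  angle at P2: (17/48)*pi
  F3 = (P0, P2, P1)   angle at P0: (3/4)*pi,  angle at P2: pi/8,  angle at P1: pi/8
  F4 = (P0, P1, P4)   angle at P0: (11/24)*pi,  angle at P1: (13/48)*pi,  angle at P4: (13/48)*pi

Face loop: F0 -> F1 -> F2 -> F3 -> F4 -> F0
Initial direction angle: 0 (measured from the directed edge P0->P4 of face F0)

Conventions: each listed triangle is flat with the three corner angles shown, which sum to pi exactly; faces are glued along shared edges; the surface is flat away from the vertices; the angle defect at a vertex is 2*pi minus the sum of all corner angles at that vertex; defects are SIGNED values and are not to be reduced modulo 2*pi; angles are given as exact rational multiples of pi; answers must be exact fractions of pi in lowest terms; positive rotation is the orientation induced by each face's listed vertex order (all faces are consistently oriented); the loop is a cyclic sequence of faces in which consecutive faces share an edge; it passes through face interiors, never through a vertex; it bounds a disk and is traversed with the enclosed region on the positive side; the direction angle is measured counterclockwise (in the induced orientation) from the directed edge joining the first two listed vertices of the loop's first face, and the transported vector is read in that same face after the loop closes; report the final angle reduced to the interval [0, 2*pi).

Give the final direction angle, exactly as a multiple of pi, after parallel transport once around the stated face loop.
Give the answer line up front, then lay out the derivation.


Answer: final direction angle = 0

enclosed vertex P0: corner angles sum to 2*pi, defect = 2*pi - 2*pi = 0
final direction = starting direction + enclosed defect total, reduced mod 2*pi (induced orientation)
final angle = 0 + 0 = 0 (mod 2*pi)


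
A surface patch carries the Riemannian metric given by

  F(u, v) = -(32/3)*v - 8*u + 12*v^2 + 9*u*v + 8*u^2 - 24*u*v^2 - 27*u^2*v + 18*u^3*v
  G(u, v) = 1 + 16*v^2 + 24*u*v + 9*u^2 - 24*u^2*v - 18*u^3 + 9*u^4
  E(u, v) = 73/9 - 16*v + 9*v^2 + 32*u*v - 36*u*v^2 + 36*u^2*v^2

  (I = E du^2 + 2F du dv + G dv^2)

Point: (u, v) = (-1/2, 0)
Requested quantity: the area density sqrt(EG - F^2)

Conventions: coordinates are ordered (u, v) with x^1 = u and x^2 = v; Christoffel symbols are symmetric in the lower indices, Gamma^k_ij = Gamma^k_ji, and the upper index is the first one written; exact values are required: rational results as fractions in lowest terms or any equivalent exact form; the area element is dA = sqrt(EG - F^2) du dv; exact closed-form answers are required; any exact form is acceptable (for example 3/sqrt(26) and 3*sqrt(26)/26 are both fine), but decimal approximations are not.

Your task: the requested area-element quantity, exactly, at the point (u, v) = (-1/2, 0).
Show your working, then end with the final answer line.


E = 73/9, F = 6, G = 97/16; EG - F^2 = 1897/144

Answer: sqrt(EG - F^2) = sqrt(1897)/12


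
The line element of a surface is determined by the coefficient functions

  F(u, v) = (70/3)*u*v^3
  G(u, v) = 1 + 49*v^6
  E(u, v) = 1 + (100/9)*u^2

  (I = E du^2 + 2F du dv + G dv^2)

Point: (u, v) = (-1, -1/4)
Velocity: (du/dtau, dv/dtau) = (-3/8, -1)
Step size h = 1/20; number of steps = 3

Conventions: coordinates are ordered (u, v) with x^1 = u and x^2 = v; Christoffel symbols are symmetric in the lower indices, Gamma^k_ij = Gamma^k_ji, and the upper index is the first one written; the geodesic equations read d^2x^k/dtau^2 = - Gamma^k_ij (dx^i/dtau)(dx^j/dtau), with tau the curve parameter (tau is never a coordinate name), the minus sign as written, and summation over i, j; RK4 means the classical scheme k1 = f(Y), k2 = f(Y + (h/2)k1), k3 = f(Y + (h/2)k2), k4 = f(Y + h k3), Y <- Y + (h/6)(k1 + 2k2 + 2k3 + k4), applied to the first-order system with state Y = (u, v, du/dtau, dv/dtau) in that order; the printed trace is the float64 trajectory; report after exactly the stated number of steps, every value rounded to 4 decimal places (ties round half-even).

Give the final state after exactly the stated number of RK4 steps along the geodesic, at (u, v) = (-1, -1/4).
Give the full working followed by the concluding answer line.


f(Y) = (du/dtau, dv/dtau, -Gamma^u_ij Y'^i Y'^j, -Gamma^v_ij Y'^i Y'^j) with the Gammas evaluated at the stage position; h = 0.050000; intermediate values shown to 6 dp
step 0: u = -1.0000, v = -0.2500, du/dtau = -0.3750, dv/dtau = -1.0000
step 1:
  k1: at (u, v) = (-1.000000, -0.250000), (du/dtau, dv/dtau) = (-0.375000, -1.000000); Gamma_uuu = -0.916526, Gamma_uuv = 0.000000, Gamma_uvv = -0.360882, Gamma_vuu = -0.030074, Gamma_vuv = 0.000000, Gamma_vvv = -0.011841; k1 = (-0.375000, -1.000000, 0.489769, 0.016071)
  k2: at (u, v) = (-1.009375, -0.275000), (du/dtau, dv/dtau) = (-0.362756, -0.999598); Gamma_uuu = -0.908737, Gamma_uuv = 0.000000, Gamma_uvv = -0.432956, Gamma_vuu = -0.039319, Gamma_vuv = 0.000000, Gamma_vvv = -0.018733; k2 = (-0.362756, -0.999598, 0.552191, 0.023892)
  k3: at (u, v) = (-1.009069, -0.274990), (du/dtau, dv/dtau) = (-0.361195, -0.999403); Gamma_uuu = -0.908967, Gamma_uuv = 0.000000, Gamma_uvv = -0.433034, Gamma_vuu = -0.039337, Gamma_vuv = 0.000000, Gamma_vvv = -0.018740; k3 = (-0.361195, -0.999403, 0.551103, 0.023850)
  k4: at (u, v) = (-1.018060, -0.299970), (du/dtau, dv/dtau) = (-0.347445, -0.998808); Gamma_uuu = -0.901210, Gamma_uuv = 0.000000, Gamma_uvv = -0.510884, Gamma_vuu = -0.050177, Gamma_vuv = 0.000000, Gamma_vvv = -0.028445; k4 = (-0.347445, -0.998808, 0.618459, 0.034434)
  Y <- Y + (h/6)(k1 + 2k2 + 2k3 + k4): u = -1.0181, v = -0.3000, du/dtau = -0.3474, dv/dtau = -0.9988
step 2:
  k1: at (u, v) = (-1.018086, -0.299973), (du/dtau, dv/dtau) = (-0.347377, -0.998783); Gamma_uuu = -0.901190, Gamma_uuv = 0.000000, Gamma_uvv = -0.510884, Gamma_vuu = -0.050176, Gamma_vuv = 0.000000, Gamma_vvv = -0.028445; k1 = (-0.347377, -0.998783, 0.618389, 0.034431)
  k2: at (u, v) = (-1.026771, -0.324943), (du/dtau, dv/dtau) = (-0.331917, -0.997923); Gamma_uuu = -0.893272, Gamma_uuv = 0.000000, Gamma_uvv = -0.594208, Gamma_vuu = -0.062683, Gamma_vuv = 0.000000, Gamma_vvv = -0.041697; k2 = (-0.331917, -0.997923, 0.690153, 0.048430)
  k3: at (u, v) = (-1.026384, -0.324921), (du/dtau, dv/dtau) = (-0.330123, -0.997573); Gamma_uuu = -0.893554, Gamma_uuv = 0.000000, Gamma_uvv = -0.594317, Gamma_vuu = -0.062714, Gamma_vuv = 0.000000, Gamma_vvv = -0.041712; k3 = (-0.330123, -0.997573, 0.688816, 0.048345)
  k4: at (u, v) = (-1.034592, -0.349852), (du/dtau, dv/dtau) = (-0.312936, -0.996366); Gamma_uuu = -0.885427, Gamma_uuv = 0.000000, Gamma_uvv = -0.682750, Gamma_vuu = -0.076958, Gamma_vuv = 0.000000, Gamma_vvv = -0.059342; k4 = (-0.312936, -0.996366, 0.764506, 0.066448)
  Y <- Y + (h/6)(k1 + 2k2 + 2k3 + k4): u = -1.0346, v = -0.3499, du/dtau = -0.3129, dv/dtau = -0.9963
step 3:
  k1: at (u, v) = (-1.034623, -0.349858), (du/dtau, dv/dtau) = (-0.312870, -0.996330); Gamma_uuu = -0.885404, Gamma_uuv = 0.000000, Gamma_uvv = -0.682756, Gamma_vuu = -0.076958, Gamma_vuv = 0.000000, Gamma_vvv = -0.059344; k1 = (-0.312870, -0.996330, 0.764424, 0.066443)
  k2: at (u, v) = (-1.042445, -0.374766), (du/dtau, dv/dtau) = (-0.293759, -0.994669); Gamma_uuu = -0.876808, Gamma_uuv = 0.000000, Gamma_uvv = -0.775829, Gamma_vuu = -0.092972, Gamma_vuv = 0.000000, Gamma_vvv = -0.082265; k2 = (-0.293759, -0.994669, 0.843242, 0.089413)
  k3: at (u, v) = (-1.041967, -0.374725), (du/dtau, dv/dtau) = (-0.291789, -0.994095); Gamma_uuu = -0.877147, Gamma_uuv = 0.000000, Gamma_uvv = -0.775956, Gamma_vuu = -0.093020, Gamma_vuv = 0.000000, Gamma_vvv = -0.082289; k3 = (-0.291789, -0.994095, 0.841499, 0.089239)
  k4: at (u, v) = (-1.049212, -0.399563), (du/dtau, dv/dtau) = (-0.270795, -0.991868); Gamma_uuu = -0.867984, Gamma_uuv = 0.000000, Gamma_uvv = -0.873016, Gamma_vuu = -0.110821, Gamma_vuv = 0.000000, Gamma_vvv = -0.111464; k4 = (-0.270795, -0.991868, 0.922524, 0.117785)
  Y <- Y + (h/6)(k1 + 2k2 + 2k3 + k4): u = -1.0492, v = -0.3996, du/dtau = -0.2707, dv/dtau = -0.9918

Answer: u = -1.0492, v = -0.3996, du/dtau = -0.2707, dv/dtau = -0.9918


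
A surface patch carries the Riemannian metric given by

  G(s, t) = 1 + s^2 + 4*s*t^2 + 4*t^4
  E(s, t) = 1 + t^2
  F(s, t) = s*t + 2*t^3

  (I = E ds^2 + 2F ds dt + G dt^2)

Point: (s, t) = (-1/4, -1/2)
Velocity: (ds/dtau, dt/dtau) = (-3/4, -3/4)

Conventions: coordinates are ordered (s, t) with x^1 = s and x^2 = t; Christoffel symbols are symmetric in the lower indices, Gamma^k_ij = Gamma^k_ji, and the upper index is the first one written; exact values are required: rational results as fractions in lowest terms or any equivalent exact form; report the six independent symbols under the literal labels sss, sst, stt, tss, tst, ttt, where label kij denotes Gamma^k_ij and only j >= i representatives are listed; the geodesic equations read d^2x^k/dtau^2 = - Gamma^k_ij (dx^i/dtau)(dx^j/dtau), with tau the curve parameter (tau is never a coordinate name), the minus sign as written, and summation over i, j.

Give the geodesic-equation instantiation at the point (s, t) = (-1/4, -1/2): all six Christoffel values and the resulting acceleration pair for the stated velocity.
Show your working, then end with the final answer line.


E = 5/4, F = -1/8, G = 17/16 at the point
E_s = 0, E_t = -1, F_s = -1/2, F_t = 5/4, G_s = 1/2, G_t = -1
EG - F^2 = 21/16;  g^inv = (16/21) * [[17/16, 1/8], [1/8, 5/4]]
first-kind symbols [ij,l] = (1/2)(d_i g_jl + d_j g_il - d_l g_ij): [ss,s] = E_s/2 = 0, [ss,t] = F_s - E_t/2 = 0, [st,s] = E_t/2 = -1/2, [st,t] = G_s/2 = 1/4, [tt,s] = F_t - G_s/2 = 1, [tt,t] = G_t/2 = -1/2
Gamma^s_ij = (G*[ij,s] - F*[ij,t])/(EG - F^2), Gamma^t_ij = (E*[ij,t] - F*[ij,s])/(EG - F^2)
Gamma_sss = 0, Gamma_sst = -8/21, Gamma_stt = 16/21, Gamma_tss = 0, Gamma_tst = 4/21, Gamma_ttt = -8/21
d^2s/dtau^2 = -(Gamma_sss*(-3/4)^2 + 2*Gamma_sst*(-3/4)*(-3/4) + Gamma_stt*(-3/4)^2) = 0
d^2t/dtau^2 = -(Gamma_tss*(-3/4)^2 + 2*Gamma_tst*(-3/4)*(-3/4) + Gamma_ttt*(-3/4)^2) = 0

Answer: Gamma_sss = 0, Gamma_sst = -8/21, Gamma_stt = 16/21, Gamma_tss = 0, Gamma_tst = 4/21, Gamma_ttt = -8/21; accelerations (d^2s/dtau^2, d^2t/dtau^2) = (0, 0)


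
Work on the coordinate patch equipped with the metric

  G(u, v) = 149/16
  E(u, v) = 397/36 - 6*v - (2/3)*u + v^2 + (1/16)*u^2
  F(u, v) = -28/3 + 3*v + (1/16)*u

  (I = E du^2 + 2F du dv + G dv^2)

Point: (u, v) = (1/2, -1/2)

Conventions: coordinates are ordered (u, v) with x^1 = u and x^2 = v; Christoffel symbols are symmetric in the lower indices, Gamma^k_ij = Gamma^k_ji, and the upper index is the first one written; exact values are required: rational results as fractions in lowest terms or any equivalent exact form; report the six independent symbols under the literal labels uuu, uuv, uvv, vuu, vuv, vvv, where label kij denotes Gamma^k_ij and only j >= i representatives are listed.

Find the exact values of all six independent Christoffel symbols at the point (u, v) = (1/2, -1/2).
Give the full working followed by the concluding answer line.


E = 8041/576, F = -1037/96, G = 149/16 at the point
E_u = -29/48, E_v = -7, F_u = 1/16, F_v = 3, G_u = 0, G_v = 0
EG - F^2 = 30685/2304;  g^inv = (2304/30685) * [[149/16, 1037/96], [1037/96, 8041/576]]
first-kind symbols [ij,l] = (1/2)(d_i g_jl + d_j g_il - d_l g_ij): [uu,u] = E_u/2 = -29/96, [uu,v] = F_u - E_v/2 = 57/16, [uv,u] = E_v/2 = -7/2, [uv,v] = G_u/2 = 0, [vv,u] = F_v - G_u/2 = 3, [vv,v] = G_v/2 = 0
Gamma^u_ij = (G*[ij,u] - F*[ij,v])/(EG - F^2), Gamma^v_ij = (E*[ij,v] - F*[ij,u])/(EG - F^2)

Answer: Gamma_uuu = 82182/30685, Gamma_uuv = -75096/30685, Gamma_uvv = 64368/30685, Gamma_vuu = 6298/1805, Gamma_vuv = -5124/1805, Gamma_vvv = 4392/1805


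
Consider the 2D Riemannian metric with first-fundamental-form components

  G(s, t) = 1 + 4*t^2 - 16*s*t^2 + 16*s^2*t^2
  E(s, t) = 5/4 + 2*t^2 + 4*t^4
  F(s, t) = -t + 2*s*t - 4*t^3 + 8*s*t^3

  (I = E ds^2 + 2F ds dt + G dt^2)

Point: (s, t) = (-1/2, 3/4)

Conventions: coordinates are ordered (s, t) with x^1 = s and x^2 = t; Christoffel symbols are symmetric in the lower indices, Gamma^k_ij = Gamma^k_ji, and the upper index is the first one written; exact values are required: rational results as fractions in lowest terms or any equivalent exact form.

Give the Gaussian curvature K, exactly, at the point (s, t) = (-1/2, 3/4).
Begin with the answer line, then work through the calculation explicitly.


Answer: K = -36864/654481

E = 233/64, F = -39/8, G = 10, EG - F^2 = 809/64 at the point
E_s = 0, E_t = 39/4, F_s = 39/8, F_t = -31/2, G_s = -18, G_t = 24
E_tt = 31, F_st = 31/2, G_ss = 18
Brioschi: K = (det M1 - det M2) / (EG - F^2)^2 with the standard first/second-derivative matrices M1, M2.
M1 = [[-E_tt/2 + F_st - G_ss/2, E_s/2, F_s - E_t/2], [F_t - G_s/2, E, F], [G_t/2, F, G]] = [[-9, 0, 0], [-13/2, 233/64, -39/8], [12, -39/8, 10]]; det M1 = -7281/64
M2 = [[0, E_t/2, G_s/2], [E_t/2, E, F], [G_s/2, F, G]] = [[0, 39/8, -9], [39/8, 233/64, -39/8], [-9, -39/8, 10]]; det M2 = -6705/64
det M1 - det M2 = -9; K = -9 / (809/64)^2 = -36864/654481


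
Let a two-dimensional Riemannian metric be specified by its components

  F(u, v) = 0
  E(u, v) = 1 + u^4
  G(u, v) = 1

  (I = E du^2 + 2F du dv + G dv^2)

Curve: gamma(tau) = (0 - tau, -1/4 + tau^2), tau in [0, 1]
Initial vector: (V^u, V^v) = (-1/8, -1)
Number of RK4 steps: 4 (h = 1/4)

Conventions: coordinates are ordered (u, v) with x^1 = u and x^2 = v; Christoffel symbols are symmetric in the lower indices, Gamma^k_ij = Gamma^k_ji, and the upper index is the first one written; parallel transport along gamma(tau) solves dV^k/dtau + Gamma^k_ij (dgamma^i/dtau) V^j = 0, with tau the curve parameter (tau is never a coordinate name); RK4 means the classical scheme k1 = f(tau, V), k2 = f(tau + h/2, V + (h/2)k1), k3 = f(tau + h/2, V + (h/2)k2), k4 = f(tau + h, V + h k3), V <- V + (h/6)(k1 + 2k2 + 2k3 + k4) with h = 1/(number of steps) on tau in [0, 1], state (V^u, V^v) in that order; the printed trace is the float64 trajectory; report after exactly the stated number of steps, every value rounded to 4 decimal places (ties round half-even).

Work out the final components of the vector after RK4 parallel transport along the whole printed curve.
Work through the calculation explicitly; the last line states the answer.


gamma'(tau) = (-1, 2*tau); f(tau, V)^k = -Gamma^k_ij(gamma(tau)) gamma'^i(tau) V^j; h = 1/4; intermediate values shown to 6 dp
curve data and Christoffel symbols at the stage parameters:
  tau = 0.000000: gamma = (0.000000, -0.250000), gamma' = (-1.000000, 0.000000); Gamma_uuu = 0.000000, Gamma_uuv = 0.000000, Gamma_uvv = 0.000000, Gamma_vuu = 0.000000, Gamma_vuv = 0.000000, Gamma_vvv = 0.000000
  tau = 0.125000: gamma = (-0.125000, -0.234375), gamma' = (-1.000000, 0.250000); Gamma_uuu = -0.003905, Gamma_uuv = 0.000000, Gamma_uvv = 0.000000, Gamma_vuu = 0.000000, Gamma_vuv = 0.000000, Gamma_vvv = 0.000000
  tau = 0.250000: gamma = (-0.250000, -0.187500), gamma' = (-1.000000, 0.500000); Gamma_uuu = -0.031128, Gamma_uuv = 0.000000, Gamma_uvv = 0.000000, Gamma_vuu = 0.000000, Gamma_vuv = 0.000000, Gamma_vvv = 0.000000
  tau = 0.375000: gamma = (-0.375000, -0.109375), gamma' = (-1.000000, 0.750000); Gamma_uuu = -0.103424, Gamma_uuv = 0.000000, Gamma_uvv = 0.000000, Gamma_vuu = 0.000000, Gamma_vuv = 0.000000, Gamma_vvv = 0.000000
  tau = 0.500000: gamma = (-0.500000, 0.000000), gamma' = (-1.000000, 1.000000); Gamma_uuu = -0.235294, Gamma_uuv = 0.000000, Gamma_uvv = 0.000000, Gamma_vuu = 0.000000, Gamma_vuv = 0.000000, Gamma_vvv = 0.000000
  tau = 0.625000: gamma = (-0.625000, 0.140625), gamma' = (-1.000000, 1.250000); Gamma_uuu = -0.423639, Gamma_uuv = 0.000000, Gamma_uvv = 0.000000, Gamma_vuu = 0.000000, Gamma_vuv = 0.000000, Gamma_vvv = 0.000000
  tau = 0.750000: gamma = (-0.750000, 0.312500), gamma' = (-1.000000, 1.500000); Gamma_uuu = -0.640950, Gamma_uuv = 0.000000, Gamma_uvv = 0.000000, Gamma_vuu = 0.000000, Gamma_vuv = 0.000000, Gamma_vvv = 0.000000
  tau = 0.875000: gamma = (-0.875000, 0.515625), gamma' = (-1.000000, 1.750000); Gamma_uuu = -0.844698, Gamma_uuv = 0.000000, Gamma_uvv = 0.000000, Gamma_vuu = 0.000000, Gamma_vuv = 0.000000, Gamma_vvv = 0.000000
  tau = 1.000000: gamma = (-1.000000, 0.750000), gamma' = (-1.000000, 2.000000); Gamma_uuu = -1.000000, Gamma_uuv = 0.000000, Gamma_uvv = 0.000000, Gamma_vuu = 0.000000, Gamma_vuv = 0.000000, Gamma_vvv = 0.000000
step 0: V^u = -0.1250, V^v = -1.0000
step 1: k1 = (0.000000, 0.000000), k2 = (0.000488, 0.000000), k3 = (0.000488, 0.000000), k4 = (0.003887, 0.000000); V <- V + (h/6)(k1 + 2k2 + 2k3 + k4): V^u = -0.1248, V^v = -1.0000
step 2: k1 = (0.003883, 0.000000), k2 = (0.012853, 0.000000), k3 = (0.012737, 0.000000), k4 = (0.028605, 0.000000); V <- V + (h/6)(k1 + 2k2 + 2k3 + k4): V^u = -0.1213, V^v = -1.0000
step 3: k1 = (0.028534, 0.000000), k2 = (0.049864, 0.000000), k3 = (0.048734, 0.000000), k4 = (0.069919, 0.000000); V <- V + (h/6)(k1 + 2k2 + 2k3 + k4): V^u = -0.1090, V^v = -1.0000
step 4: k1 = (0.069833, 0.000000), k2 = (0.084658, 0.000000), k3 = (0.083093, 0.000000), k4 = (0.088179, 0.000000); V <- V + (h/6)(k1 + 2k2 + 2k3 + k4): V^u = -0.0884, V^v = -1.0000

Answer: V^u = -0.0884, V^v = -1.0000


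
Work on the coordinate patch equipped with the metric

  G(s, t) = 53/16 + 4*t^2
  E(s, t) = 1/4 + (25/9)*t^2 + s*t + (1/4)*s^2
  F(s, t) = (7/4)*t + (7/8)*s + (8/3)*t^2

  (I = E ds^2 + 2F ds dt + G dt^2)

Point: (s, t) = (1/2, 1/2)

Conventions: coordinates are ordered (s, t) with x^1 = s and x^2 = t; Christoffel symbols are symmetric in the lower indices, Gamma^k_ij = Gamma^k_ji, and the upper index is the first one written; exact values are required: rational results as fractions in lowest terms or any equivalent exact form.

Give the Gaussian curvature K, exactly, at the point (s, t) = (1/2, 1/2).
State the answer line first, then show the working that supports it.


Answer: K = -249528/187489

E = 181/144, F = 95/48, G = 69/16, EG - F^2 = 433/288 at the point
E_s = 3/4, E_t = 59/18, F_s = 7/8, F_t = 53/12, G_s = 0, G_t = 4
E_tt = 50/9, F_st = 0, G_ss = 0
By Brioschi, K is (det M1 - det M2) divided by (EG - F^2) squared.
M1 = [[-E_tt/2 + F_st - G_ss/2, E_s/2, F_s - E_t/2], [F_t - G_s/2, E, F], [G_t/2, F, G]] = [[-25/9, 3/8, -55/72], [53/12, 181/144, 95/48], [2, 95/48, 69/16]]; det M1 = -33619/2304
M2 = [[0, E_t/2, G_s/2], [E_t/2, E, F], [G_s/2, F, G]] = [[0, 59/36, 0], [59/36, 181/144, 95/48], [0, 95/48, 69/16]]; det M2 = -80063/6912
det M1 - det M2 = -10397/3456; K = -10397/3456 / (433/288)^2 = -249528/187489


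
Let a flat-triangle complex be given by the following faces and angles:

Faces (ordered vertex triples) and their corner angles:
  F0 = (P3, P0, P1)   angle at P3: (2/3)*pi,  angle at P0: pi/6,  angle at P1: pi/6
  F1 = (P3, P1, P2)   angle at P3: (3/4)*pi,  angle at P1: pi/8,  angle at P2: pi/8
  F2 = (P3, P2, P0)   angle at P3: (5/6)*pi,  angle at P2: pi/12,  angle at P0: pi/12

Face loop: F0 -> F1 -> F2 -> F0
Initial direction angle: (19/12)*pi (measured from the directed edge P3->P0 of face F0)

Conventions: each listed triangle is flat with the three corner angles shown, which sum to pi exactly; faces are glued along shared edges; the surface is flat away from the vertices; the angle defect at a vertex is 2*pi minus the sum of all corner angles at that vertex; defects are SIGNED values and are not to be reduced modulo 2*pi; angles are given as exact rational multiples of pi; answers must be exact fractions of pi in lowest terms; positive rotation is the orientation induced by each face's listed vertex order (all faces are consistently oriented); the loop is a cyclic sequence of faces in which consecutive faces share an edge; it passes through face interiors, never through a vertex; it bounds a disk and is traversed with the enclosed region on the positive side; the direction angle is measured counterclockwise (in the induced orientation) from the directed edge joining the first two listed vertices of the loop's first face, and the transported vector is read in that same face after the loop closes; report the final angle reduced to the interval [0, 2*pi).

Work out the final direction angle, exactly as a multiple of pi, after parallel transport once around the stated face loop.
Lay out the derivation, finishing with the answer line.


enclosed vertex P3: corner angles sum to (9/4)*pi, defect = 2*pi - (9/4)*pi = -pi/4
summing the enclosed defects onto the initial angle, mod 2*pi in the induced orientation:
final angle = (19/12)*pi - pi/4 = (4/3)*pi (mod 2*pi)

Answer: final direction angle = (4/3)*pi


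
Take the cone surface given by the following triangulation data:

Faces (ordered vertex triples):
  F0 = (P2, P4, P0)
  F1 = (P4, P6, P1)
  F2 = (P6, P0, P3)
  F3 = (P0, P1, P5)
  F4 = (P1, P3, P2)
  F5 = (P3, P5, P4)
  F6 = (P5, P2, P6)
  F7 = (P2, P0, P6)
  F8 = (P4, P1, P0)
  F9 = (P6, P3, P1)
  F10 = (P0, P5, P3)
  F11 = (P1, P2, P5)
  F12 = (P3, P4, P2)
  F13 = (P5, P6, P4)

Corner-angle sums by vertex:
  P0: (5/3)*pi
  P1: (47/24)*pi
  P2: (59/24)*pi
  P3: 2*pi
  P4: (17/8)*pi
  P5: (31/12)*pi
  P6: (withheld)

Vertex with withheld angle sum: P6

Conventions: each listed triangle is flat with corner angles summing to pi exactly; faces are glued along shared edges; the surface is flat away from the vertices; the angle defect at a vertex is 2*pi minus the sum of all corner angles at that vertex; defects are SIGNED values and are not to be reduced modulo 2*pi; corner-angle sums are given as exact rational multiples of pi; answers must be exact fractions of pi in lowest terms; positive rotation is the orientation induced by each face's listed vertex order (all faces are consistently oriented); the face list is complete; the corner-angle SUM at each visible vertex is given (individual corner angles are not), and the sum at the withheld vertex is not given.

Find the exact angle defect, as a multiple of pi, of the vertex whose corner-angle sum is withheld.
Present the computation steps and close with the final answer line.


V = 7, E = 21, F = 14; chi = V - E + F = 0
Gauss-Bonnet: total defect = 2*pi*chi = 0; visible defects sum to (-19/24)*pi

Answer: defect(P6) = (19/24)*pi


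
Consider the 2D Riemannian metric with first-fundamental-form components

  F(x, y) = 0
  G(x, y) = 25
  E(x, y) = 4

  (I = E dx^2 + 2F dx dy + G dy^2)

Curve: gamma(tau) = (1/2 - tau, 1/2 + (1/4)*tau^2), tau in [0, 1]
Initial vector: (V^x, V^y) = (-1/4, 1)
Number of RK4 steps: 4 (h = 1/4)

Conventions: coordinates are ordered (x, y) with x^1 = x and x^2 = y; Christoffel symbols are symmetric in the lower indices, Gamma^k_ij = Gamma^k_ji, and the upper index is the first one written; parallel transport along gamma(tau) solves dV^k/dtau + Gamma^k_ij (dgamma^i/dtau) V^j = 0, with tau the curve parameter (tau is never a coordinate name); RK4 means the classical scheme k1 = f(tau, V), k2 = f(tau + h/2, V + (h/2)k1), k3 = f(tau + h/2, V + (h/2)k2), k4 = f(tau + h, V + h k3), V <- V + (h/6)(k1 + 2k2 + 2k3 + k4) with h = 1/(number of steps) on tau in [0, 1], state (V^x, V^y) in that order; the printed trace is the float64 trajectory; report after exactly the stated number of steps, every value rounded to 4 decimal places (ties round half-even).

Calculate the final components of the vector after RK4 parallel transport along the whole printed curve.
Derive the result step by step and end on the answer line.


gamma'(tau) = (-1, (1/2)*tau); f(tau, V)^k = -Gamma^k_ij(gamma(tau)) gamma'^i(tau) V^j; h = 1/4; intermediate values shown to 6 dp
curve data and Christoffel symbols at the stage parameters:
  tau = 0.000000: gamma = (0.500000, 0.500000), gamma' = (-1.000000, 0.000000); Gamma_xxx = 0.000000, Gamma_xxy = 0.000000, Gamma_xyy = 0.000000, Gamma_yxx = 0.000000, Gamma_yxy = 0.000000, Gamma_yyy = 0.000000
  tau = 0.125000: gamma = (0.375000, 0.503906), gamma' = (-1.000000, 0.062500); Gamma_xxx = 0.000000, Gamma_xxy = 0.000000, Gamma_xyy = 0.000000, Gamma_yxx = 0.000000, Gamma_yxy = 0.000000, Gamma_yyy = 0.000000
  tau = 0.250000: gamma = (0.250000, 0.515625), gamma' = (-1.000000, 0.125000); Gamma_xxx = 0.000000, Gamma_xxy = 0.000000, Gamma_xyy = 0.000000, Gamma_yxx = 0.000000, Gamma_yxy = 0.000000, Gamma_yyy = 0.000000
  tau = 0.375000: gamma = (0.125000, 0.535156), gamma' = (-1.000000, 0.187500); Gamma_xxx = 0.000000, Gamma_xxy = 0.000000, Gamma_xyy = 0.000000, Gamma_yxx = 0.000000, Gamma_yxy = 0.000000, Gamma_yyy = 0.000000
  tau = 0.500000: gamma = (0.000000, 0.562500), gamma' = (-1.000000, 0.250000); Gamma_xxx = 0.000000, Gamma_xxy = 0.000000, Gamma_xyy = 0.000000, Gamma_yxx = 0.000000, Gamma_yxy = 0.000000, Gamma_yyy = 0.000000
  tau = 0.625000: gamma = (-0.125000, 0.597656), gamma' = (-1.000000, 0.312500); Gamma_xxx = 0.000000, Gamma_xxy = 0.000000, Gamma_xyy = 0.000000, Gamma_yxx = 0.000000, Gamma_yxy = 0.000000, Gamma_yyy = 0.000000
  tau = 0.750000: gamma = (-0.250000, 0.640625), gamma' = (-1.000000, 0.375000); Gamma_xxx = 0.000000, Gamma_xxy = 0.000000, Gamma_xyy = 0.000000, Gamma_yxx = 0.000000, Gamma_yxy = 0.000000, Gamma_yyy = 0.000000
  tau = 0.875000: gamma = (-0.375000, 0.691406), gamma' = (-1.000000, 0.437500); Gamma_xxx = 0.000000, Gamma_xxy = 0.000000, Gamma_xyy = 0.000000, Gamma_yxx = 0.000000, Gamma_yxy = 0.000000, Gamma_yyy = 0.000000
  tau = 1.000000: gamma = (-0.500000, 0.750000), gamma' = (-1.000000, 0.500000); Gamma_xxx = 0.000000, Gamma_xxy = 0.000000, Gamma_xyy = 0.000000, Gamma_yxx = 0.000000, Gamma_yxy = 0.000000, Gamma_yyy = 0.000000
step 0: V^x = -0.2500, V^y = 1.0000
step 1: k1 = (0.000000, 0.000000), k2 = (0.000000, 0.000000), k3 = (0.000000, 0.000000), k4 = (0.000000, 0.000000); V <- V + (h/6)(k1 + 2k2 + 2k3 + k4): V^x = -0.2500, V^y = 1.0000
step 2: k1 = (0.000000, 0.000000), k2 = (0.000000, 0.000000), k3 = (0.000000, 0.000000), k4 = (0.000000, 0.000000); V <- V + (h/6)(k1 + 2k2 + 2k3 + k4): V^x = -0.2500, V^y = 1.0000
step 3: k1 = (0.000000, 0.000000), k2 = (0.000000, 0.000000), k3 = (0.000000, 0.000000), k4 = (0.000000, 0.000000); V <- V + (h/6)(k1 + 2k2 + 2k3 + k4): V^x = -0.2500, V^y = 1.0000
step 4: k1 = (0.000000, 0.000000), k2 = (0.000000, 0.000000), k3 = (0.000000, 0.000000), k4 = (0.000000, 0.000000); V <- V + (h/6)(k1 + 2k2 + 2k3 + k4): V^x = -0.2500, V^y = 1.0000

Answer: V^x = -0.2500, V^y = 1.0000
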